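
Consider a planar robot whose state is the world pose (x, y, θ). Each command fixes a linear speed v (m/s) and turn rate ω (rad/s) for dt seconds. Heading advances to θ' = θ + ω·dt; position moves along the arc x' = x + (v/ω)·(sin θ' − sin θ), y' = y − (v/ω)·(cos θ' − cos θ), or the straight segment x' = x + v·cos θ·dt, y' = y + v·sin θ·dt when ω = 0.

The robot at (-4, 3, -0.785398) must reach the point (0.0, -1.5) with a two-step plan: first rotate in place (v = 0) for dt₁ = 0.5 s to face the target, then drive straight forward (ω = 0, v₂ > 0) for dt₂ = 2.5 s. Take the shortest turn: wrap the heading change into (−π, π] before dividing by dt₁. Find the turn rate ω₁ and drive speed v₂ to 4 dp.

heading to target = atan2(-1.5−3, 0−-4) = -0.8442
Δθ = wrap(-0.8442 − -0.7854) = -0.0588; ω₁ = Δθ/dt₁ = -0.1175
distance = √((0−-4)² + (-1.5−3)²) = 6.0208; v₂ = distance/dt₂ = 2.4083

ω₁ = -0.1175, v₂ = 2.4083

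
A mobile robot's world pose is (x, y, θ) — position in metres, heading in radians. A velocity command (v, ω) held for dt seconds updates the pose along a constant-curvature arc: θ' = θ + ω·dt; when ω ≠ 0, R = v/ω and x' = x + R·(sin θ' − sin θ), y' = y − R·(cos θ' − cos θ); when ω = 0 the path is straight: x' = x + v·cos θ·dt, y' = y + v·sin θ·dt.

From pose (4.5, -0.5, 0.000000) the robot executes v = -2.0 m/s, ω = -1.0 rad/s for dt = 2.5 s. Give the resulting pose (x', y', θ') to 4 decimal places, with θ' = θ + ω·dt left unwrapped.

(3.3031, 3.1023, -2.5000)

θ' = 0.0000 + -1.0·2.5 = -2.5000
R = v/ω = -2.0/-1.0 = 2.0000
x' = 4.5 + 2.0000·(sin -2.5000 − sin 0.0000) = 3.3031
y' = -0.5 − 2.0000·(cos -2.5000 − cos 0.0000) = 3.1023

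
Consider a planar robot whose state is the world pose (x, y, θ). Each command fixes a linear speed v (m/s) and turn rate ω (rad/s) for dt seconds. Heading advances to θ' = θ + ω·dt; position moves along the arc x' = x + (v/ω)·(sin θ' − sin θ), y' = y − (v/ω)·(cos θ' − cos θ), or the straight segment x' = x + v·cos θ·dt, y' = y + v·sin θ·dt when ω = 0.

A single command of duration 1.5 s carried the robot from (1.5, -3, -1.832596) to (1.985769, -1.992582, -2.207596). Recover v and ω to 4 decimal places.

Δθ = -2.207596 − -1.832596 = -0.375000
ω = Δθ/dt = -0.375000/1.5 = -0.2500
R = −Δy/(cos θ' − cos θ) = 3.0000
v = R·ω = 3.0000·-0.2500 = -0.7500

v = -0.7500, ω = -0.2500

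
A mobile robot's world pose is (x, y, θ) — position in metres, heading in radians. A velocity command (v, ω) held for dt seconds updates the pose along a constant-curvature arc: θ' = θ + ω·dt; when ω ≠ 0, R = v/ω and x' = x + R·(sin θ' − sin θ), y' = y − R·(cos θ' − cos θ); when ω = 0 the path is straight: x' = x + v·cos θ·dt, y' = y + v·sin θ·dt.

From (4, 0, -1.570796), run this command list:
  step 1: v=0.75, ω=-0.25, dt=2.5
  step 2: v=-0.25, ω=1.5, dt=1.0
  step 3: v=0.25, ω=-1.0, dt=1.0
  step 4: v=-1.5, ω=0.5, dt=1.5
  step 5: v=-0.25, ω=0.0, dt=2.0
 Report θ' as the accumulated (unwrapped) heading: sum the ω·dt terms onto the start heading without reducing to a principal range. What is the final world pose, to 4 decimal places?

step 1: θ'=-2.1958 (R=-3.0000) → pose (3.4329, -1.7553, -2.1958)
step 2: θ'=-0.6958 (R=-0.1667) → pose (3.4046, -1.5299, -0.6958)
step 3: θ'=-1.6958 (R=-0.2500) → pose (3.4924, -1.7529, -1.6958)
step 4: θ'=-0.9458 (R=-3.0000) → pose (2.9487, 0.3764, -0.9458)
step 5: θ'=-0.9458 (straight) → pose (2.6561, 0.7819, -0.9458)

(2.6561, 0.7819, -0.9458)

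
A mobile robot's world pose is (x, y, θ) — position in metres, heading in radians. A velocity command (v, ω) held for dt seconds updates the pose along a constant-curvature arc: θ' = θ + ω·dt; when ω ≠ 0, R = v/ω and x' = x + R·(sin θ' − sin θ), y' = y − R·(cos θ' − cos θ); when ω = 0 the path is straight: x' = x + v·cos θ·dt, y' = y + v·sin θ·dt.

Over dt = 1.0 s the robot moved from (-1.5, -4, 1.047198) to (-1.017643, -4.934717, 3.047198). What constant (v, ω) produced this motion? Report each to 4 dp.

Δθ = 3.047198 − 1.047198 = 2.000000
ω = Δθ/dt = 2.000000/1.0 = 2.0000
R = −Δy/(cos θ' − cos θ) = -0.6250
v = R·ω = -0.6250·2.0000 = -1.2500

v = -1.2500, ω = 2.0000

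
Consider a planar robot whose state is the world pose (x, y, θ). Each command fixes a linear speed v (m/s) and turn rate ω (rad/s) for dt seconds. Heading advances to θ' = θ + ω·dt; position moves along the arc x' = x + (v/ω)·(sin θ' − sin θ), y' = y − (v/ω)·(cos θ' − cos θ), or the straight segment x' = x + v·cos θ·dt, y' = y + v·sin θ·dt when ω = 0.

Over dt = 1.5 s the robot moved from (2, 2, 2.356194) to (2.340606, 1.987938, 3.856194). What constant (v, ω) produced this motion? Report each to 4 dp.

Δθ = 3.856194 − 2.356194 = 1.500000
ω = Δθ/dt = 1.500000/1.5 = 1.0000
R = Δx/(sin θ' − sin θ) = -0.2500
v = R·ω = -0.2500·1.0000 = -0.2500

v = -0.2500, ω = 1.0000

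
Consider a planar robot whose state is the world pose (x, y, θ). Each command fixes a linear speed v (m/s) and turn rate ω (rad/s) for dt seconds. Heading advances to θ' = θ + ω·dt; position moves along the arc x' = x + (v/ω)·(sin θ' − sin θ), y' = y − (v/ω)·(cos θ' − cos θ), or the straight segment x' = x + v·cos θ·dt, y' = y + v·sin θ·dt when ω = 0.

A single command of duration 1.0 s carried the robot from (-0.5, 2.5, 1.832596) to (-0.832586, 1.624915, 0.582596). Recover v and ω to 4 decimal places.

v = -1.0000, ω = -1.2500

Δθ = 0.582596 − 1.832596 = -1.250000
ω = Δθ/dt = -1.250000/1.0 = -1.2500
R = −Δy/(cos θ' − cos θ) = 0.8000
v = R·ω = 0.8000·-1.2500 = -1.0000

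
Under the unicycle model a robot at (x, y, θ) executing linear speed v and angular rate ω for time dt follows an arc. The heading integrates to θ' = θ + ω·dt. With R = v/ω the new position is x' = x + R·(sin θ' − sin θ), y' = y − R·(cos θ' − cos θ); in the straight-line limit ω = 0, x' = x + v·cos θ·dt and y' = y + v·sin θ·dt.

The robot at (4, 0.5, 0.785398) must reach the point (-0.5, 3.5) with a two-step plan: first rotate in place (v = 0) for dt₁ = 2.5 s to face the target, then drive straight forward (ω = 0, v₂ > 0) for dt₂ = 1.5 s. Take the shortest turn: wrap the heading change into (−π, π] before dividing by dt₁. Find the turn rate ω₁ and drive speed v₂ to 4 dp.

heading to target = atan2(3.5−0.5, -0.5−4) = 2.5536
Δθ = wrap(2.5536 − 0.7854) = 1.7682; ω₁ = Δθ/dt₁ = 0.7073
distance = √((-0.5−4)² + (3.5−0.5)²) = 5.4083; v₂ = distance/dt₂ = 3.6056

ω₁ = 0.7073, v₂ = 3.6056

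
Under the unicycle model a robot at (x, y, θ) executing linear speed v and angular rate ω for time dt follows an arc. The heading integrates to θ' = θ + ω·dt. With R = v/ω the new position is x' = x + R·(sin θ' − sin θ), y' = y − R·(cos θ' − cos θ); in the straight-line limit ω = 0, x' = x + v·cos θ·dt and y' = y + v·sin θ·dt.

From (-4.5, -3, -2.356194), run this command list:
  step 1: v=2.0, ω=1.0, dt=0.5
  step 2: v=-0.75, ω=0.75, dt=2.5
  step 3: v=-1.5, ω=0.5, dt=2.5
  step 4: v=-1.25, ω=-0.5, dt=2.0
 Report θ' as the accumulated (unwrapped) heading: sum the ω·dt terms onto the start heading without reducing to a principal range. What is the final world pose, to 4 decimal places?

step 1: θ'=-1.8562 (R=2.0000) → pose (-5.0049, -3.8511, -1.8562)
step 2: θ'=0.0188 (R=-1.0000) → pose (-5.9832, -2.5698, 0.0188)
step 3: θ'=1.2688 (R=-3.0000) → pose (-8.7911, -4.6770, 1.2688)
step 4: θ'=0.2688 (R=2.5000) → pose (-10.5140, -6.3436, 0.2688)

(-10.5140, -6.3436, 0.2688)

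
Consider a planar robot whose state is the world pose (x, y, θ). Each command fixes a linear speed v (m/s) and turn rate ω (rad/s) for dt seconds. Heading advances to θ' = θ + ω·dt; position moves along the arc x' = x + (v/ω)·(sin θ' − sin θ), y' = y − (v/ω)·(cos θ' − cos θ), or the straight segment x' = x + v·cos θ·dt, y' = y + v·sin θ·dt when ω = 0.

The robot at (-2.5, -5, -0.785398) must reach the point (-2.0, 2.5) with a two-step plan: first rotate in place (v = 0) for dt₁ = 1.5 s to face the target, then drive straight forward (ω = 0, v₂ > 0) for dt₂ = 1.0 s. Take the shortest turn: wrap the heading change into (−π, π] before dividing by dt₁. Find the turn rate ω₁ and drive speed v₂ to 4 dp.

heading to target = atan2(2.5−-5, -2−-2.5) = 1.5042
Δθ = wrap(1.5042 − -0.7854) = 2.2896; ω₁ = Δθ/dt₁ = 1.5264
distance = √((-2−-2.5)² + (2.5−-5)²) = 7.5166; v₂ = distance/dt₂ = 7.5166

ω₁ = 1.5264, v₂ = 7.5166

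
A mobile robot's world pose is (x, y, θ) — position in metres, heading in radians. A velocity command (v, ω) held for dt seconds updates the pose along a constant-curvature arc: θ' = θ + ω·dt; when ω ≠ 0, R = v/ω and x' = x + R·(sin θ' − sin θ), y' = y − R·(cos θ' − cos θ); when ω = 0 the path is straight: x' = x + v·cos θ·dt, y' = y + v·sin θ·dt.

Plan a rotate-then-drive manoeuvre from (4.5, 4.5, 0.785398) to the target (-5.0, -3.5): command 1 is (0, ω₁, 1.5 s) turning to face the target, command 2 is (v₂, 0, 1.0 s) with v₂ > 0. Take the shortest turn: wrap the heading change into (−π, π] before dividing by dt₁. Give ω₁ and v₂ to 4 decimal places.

ω₁ = 2.0374, v₂ = 12.4197

heading to target = atan2(-3.5−4.5, -5−4.5) = -2.4417
Δθ = wrap(-2.4417 − 0.7854) = 3.0561; ω₁ = Δθ/dt₁ = 2.0374
distance = √((-5−4.5)² + (-3.5−4.5)²) = 12.4197; v₂ = distance/dt₂ = 12.4197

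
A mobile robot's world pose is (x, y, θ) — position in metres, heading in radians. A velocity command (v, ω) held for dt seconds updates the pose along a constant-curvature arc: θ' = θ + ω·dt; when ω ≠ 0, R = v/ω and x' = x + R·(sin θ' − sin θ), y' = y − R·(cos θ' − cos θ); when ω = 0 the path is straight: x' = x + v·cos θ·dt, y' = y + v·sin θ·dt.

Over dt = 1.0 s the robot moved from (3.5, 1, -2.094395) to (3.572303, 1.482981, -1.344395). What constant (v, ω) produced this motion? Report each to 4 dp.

v = -0.5000, ω = 0.7500

Δθ = -1.344395 − -2.094395 = 0.750000
ω = Δθ/dt = 0.750000/1.0 = 0.7500
R = −Δy/(cos θ' − cos θ) = -0.6667
v = R·ω = -0.6667·0.7500 = -0.5000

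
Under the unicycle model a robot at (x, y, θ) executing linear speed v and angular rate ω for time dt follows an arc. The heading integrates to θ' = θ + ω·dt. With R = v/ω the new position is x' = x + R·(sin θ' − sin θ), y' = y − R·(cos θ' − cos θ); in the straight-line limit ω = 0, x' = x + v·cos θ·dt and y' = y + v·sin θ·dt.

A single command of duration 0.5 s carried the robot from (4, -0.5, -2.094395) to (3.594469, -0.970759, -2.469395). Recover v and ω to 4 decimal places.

v = 1.2500, ω = -0.7500

Δθ = -2.469395 − -2.094395 = -0.375000
ω = Δθ/dt = -0.375000/0.5 = -0.7500
R = −Δy/(cos θ' − cos θ) = -1.6667
v = R·ω = -1.6667·-0.7500 = 1.2500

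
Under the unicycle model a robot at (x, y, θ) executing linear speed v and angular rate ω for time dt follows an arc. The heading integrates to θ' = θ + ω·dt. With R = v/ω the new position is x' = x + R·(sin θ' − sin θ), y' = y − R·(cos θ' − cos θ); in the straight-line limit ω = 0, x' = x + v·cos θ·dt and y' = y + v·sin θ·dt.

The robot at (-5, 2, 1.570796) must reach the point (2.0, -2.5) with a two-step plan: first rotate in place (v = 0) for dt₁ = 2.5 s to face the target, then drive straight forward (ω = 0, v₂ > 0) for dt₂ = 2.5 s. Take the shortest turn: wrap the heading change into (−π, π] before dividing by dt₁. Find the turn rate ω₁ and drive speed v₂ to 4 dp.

heading to target = atan2(-2.5−2, 2−-5) = -0.5713
Δθ = wrap(-0.5713 − 1.5708) = -2.1421; ω₁ = Δθ/dt₁ = -0.8569
distance = √((2−-5)² + (-2.5−2)²) = 8.3217; v₂ = distance/dt₂ = 3.3287

ω₁ = -0.8569, v₂ = 3.3287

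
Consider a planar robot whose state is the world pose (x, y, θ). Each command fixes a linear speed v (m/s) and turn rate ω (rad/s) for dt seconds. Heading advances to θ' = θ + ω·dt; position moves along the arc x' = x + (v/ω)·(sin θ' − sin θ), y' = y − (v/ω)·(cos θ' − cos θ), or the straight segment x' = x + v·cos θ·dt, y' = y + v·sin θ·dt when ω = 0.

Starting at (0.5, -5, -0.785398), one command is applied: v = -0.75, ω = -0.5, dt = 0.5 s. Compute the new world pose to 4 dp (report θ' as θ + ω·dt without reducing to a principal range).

(0.2706, -4.7046, -1.0354)

θ' = -0.7854 + -0.5·0.5 = -1.0354
R = v/ω = -0.75/-0.5 = 1.5000
x' = 0.5 + 1.5000·(sin -1.0354 − sin -0.7854) = 0.2706
y' = -5 − 1.5000·(cos -1.0354 − cos -0.7854) = -4.7046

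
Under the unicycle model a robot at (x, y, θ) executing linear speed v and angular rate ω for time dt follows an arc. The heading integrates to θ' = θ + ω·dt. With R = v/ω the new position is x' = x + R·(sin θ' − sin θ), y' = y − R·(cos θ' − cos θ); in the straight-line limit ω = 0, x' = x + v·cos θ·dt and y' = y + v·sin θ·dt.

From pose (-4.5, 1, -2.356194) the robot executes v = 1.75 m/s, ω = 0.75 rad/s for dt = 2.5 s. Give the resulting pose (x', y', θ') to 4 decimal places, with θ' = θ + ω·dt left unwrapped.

θ' = -2.3562 + 0.75·2.5 = -0.4812
R = v/ω = 1.75/0.75 = 2.3333
x' = -4.5 + 2.3333·(sin -0.4812 − sin -2.3562) = -3.9300
y' = 1 − 2.3333·(cos -0.4812 − cos -2.3562) = -2.7183

(-3.9300, -2.7183, -0.4812)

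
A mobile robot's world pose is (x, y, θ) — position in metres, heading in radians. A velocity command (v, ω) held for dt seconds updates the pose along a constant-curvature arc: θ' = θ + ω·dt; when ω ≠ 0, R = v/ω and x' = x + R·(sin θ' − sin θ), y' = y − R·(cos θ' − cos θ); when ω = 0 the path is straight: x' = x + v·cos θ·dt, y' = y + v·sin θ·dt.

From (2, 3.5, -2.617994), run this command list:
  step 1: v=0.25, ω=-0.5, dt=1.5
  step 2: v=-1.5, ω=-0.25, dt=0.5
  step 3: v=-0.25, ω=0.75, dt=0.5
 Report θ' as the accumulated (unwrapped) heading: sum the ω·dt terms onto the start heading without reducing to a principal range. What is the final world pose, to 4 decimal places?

(2.4788, 3.2120, -3.1180)

step 1: θ'=-3.3680 (R=-0.5000) → pose (1.6378, 3.4458, -3.3680)
step 2: θ'=-3.4930 (R=6.0000) → pose (2.3562, 3.2322, -3.4930)
step 3: θ'=-3.1180 (R=-0.3333) → pose (2.4788, 3.2120, -3.1180)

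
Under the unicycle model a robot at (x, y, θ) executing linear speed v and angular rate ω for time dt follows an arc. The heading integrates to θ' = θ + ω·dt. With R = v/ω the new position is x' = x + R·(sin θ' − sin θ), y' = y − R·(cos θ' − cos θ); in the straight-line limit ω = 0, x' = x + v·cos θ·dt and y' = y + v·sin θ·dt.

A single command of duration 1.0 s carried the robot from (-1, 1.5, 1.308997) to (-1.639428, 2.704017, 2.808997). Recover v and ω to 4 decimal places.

Δθ = 2.808997 − 1.308997 = 1.500000
ω = Δθ/dt = 1.500000/1.0 = 1.5000
R = −Δy/(cos θ' − cos θ) = 1.0000
v = R·ω = 1.0000·1.5000 = 1.5000

v = 1.5000, ω = 1.5000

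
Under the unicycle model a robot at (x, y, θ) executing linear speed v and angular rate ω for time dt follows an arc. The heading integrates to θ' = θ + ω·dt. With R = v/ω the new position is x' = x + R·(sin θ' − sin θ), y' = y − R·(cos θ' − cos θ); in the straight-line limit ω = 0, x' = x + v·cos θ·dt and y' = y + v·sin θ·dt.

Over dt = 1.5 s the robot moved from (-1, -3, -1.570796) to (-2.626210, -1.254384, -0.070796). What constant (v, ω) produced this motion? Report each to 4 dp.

Δθ = -0.070796 − -1.570796 = 1.500000
ω = Δθ/dt = 1.500000/1.5 = 1.0000
R = −Δy/(cos θ' − cos θ) = -1.7500
v = R·ω = -1.7500·1.0000 = -1.7500

v = -1.7500, ω = 1.0000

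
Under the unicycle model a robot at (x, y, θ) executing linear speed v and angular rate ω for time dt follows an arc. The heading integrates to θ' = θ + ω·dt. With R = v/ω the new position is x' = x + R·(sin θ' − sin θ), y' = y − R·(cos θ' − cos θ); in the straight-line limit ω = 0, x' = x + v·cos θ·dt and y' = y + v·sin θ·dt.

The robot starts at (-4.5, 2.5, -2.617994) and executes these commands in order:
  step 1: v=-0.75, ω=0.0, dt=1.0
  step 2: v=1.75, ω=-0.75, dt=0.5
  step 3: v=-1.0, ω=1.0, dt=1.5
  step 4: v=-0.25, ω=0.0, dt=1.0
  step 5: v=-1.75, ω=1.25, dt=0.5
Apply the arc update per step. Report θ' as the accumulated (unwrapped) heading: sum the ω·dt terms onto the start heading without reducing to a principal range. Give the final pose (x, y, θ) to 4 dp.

step 1: θ'=-2.6180 (straight) → pose (-3.8505, 2.8750, -2.6180)
step 2: θ'=-2.9930 (R=-2.3333) → pose (-4.6717, 2.5881, -2.9930)
step 3: θ'=-1.4930 (R=-1.0000) → pose (-3.8228, 3.6548, -1.4930)
step 4: θ'=-1.4930 (straight) → pose (-3.8422, 3.9041, -1.4930)
step 5: θ'=-0.8680 (R=-1.4000) → pose (-4.1697, 4.7001, -0.8680)

(-4.1697, 4.7001, -0.8680)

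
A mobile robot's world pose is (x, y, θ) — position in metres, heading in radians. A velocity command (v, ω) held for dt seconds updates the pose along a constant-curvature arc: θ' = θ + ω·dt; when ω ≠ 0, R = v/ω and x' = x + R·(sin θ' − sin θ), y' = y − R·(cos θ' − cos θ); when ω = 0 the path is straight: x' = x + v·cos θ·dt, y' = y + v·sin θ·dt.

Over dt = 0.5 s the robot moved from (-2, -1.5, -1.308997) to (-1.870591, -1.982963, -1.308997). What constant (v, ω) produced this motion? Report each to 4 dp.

v = 1.0000, ω = 0.0000

Δθ = -1.308997 − -1.308997 = 0.000000
ω = Δθ/dt = 0.000000/0.5 = 0.0000
ω = 0 → v = (Δx·cos θ + Δy·sin θ)/dt = 1.0000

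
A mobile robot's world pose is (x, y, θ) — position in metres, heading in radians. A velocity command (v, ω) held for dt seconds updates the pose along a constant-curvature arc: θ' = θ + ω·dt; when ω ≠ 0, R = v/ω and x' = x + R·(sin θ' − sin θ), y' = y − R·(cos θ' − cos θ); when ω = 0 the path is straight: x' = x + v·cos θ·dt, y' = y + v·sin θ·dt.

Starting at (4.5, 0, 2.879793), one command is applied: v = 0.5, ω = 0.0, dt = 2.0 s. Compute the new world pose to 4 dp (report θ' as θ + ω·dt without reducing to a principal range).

(3.5341, 0.2588, 2.8798)

θ' = 2.8798 + 0.0·2.0 = 2.8798
ω = 0 → straight: x' = 4.5 + 0.5·cos(2.8798)·2.0 = 3.5341
y' = 0 + 0.5·sin(2.8798)·2.0 = 0.2588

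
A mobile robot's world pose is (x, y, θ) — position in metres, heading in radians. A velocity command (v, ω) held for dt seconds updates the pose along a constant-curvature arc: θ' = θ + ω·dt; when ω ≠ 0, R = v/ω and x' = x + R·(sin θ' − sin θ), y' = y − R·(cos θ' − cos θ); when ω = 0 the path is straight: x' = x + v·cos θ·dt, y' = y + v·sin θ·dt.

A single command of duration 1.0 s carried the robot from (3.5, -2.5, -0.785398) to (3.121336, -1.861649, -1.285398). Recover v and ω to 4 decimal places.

v = -0.7500, ω = -0.5000

Δθ = -1.285398 − -0.785398 = -0.500000
ω = Δθ/dt = -0.500000/1.0 = -0.5000
R = −Δy/(cos θ' − cos θ) = 1.5000
v = R·ω = 1.5000·-0.5000 = -0.7500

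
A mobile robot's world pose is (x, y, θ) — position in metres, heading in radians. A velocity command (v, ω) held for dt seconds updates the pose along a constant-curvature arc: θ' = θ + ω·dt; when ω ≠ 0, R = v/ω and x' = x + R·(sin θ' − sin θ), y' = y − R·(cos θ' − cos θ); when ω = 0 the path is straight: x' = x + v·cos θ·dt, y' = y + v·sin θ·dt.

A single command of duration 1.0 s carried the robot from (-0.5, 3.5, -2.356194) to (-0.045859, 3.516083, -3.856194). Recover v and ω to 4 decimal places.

Δθ = -3.856194 − -2.356194 = -1.500000
ω = Δθ/dt = -1.500000/1.0 = -1.5000
R = Δx/(sin θ' − sin θ) = 0.3333
v = R·ω = 0.3333·-1.5000 = -0.5000

v = -0.5000, ω = -1.5000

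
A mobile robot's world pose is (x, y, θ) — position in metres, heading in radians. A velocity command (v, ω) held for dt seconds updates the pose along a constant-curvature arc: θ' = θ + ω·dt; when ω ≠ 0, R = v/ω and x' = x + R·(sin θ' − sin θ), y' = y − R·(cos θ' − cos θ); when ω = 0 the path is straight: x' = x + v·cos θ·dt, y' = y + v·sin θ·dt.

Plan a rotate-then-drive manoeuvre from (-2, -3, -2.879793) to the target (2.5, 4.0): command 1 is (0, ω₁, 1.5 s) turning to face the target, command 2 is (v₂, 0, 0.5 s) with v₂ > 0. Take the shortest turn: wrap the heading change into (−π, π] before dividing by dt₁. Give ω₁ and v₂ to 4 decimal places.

ω₁ = -1.6026, v₂ = 16.6433

heading to target = atan2(4−-3, 2.5−-2) = 0.9995
Δθ = wrap(0.9995 − -2.8798) = -2.4039; ω₁ = Δθ/dt₁ = -1.6026
distance = √((2.5−-2)² + (4−-3)²) = 8.3217; v₂ = distance/dt₂ = 16.6433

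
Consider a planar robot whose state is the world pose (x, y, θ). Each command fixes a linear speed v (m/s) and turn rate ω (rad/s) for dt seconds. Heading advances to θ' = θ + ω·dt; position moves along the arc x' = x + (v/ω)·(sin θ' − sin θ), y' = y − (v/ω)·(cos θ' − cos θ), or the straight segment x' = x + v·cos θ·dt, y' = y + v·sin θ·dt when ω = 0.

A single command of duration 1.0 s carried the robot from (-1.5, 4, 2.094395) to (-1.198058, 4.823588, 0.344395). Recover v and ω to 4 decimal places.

Δθ = 0.344395 − 2.094395 = -1.750000
ω = Δθ/dt = -1.750000/1.0 = -1.7500
R = −Δy/(cos θ' − cos θ) = -0.5714
v = R·ω = -0.5714·-1.7500 = 1.0000

v = 1.0000, ω = -1.7500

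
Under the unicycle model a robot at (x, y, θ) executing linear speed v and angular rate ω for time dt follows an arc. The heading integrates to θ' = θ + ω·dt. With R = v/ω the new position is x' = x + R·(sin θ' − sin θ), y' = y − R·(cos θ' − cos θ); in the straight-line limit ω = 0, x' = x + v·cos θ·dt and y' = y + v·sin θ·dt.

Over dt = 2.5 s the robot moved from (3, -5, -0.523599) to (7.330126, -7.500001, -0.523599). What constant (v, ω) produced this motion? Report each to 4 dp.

Δθ = -0.523599 − -0.523599 = 0.000000
ω = Δθ/dt = 0.000000/2.5 = 0.0000
ω = 0 → v = (Δx·cos θ + Δy·sin θ)/dt = 2.0000

v = 2.0000, ω = 0.0000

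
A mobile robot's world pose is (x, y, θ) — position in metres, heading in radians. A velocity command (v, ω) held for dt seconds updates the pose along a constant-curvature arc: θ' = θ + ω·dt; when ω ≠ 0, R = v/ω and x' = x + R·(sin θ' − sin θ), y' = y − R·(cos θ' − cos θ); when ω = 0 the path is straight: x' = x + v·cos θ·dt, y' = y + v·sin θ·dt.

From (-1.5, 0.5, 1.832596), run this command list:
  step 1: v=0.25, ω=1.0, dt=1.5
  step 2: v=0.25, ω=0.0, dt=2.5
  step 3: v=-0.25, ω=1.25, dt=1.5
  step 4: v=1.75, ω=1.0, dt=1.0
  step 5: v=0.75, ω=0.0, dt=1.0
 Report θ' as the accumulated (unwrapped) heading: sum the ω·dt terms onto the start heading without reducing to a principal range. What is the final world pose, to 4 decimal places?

step 1: θ'=3.3326 (R=0.2500) → pose (-1.7889, 0.6807, 3.3326)
step 2: θ'=3.3326 (straight) → pose (-2.4026, 0.5621, 3.3326)
step 3: θ'=5.2076 (R=-0.2000) → pose (-2.2646, 0.8535, 5.2076)
step 4: θ'=6.2076 (R=1.7500) → pose (-0.8570, -0.0599, 6.2076)
step 5: θ'=6.2076 (straight) → pose (-0.1091, -0.1165, 6.2076)

(-0.1091, -0.1165, 6.2076)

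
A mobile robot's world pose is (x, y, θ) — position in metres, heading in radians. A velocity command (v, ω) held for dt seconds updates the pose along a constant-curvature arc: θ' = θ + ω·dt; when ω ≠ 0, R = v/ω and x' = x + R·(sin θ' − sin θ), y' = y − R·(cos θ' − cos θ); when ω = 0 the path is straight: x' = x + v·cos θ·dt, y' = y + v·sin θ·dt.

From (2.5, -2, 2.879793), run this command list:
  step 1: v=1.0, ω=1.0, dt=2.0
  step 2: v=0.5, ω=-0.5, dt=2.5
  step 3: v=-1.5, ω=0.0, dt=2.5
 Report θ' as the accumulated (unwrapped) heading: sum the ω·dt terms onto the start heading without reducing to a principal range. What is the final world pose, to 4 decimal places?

step 1: θ'=4.8798 (R=1.0000) → pose (1.2552, -3.1325, 4.8798)
step 2: θ'=3.6298 (R=-1.0000) → pose (0.7382, -4.1824, 3.6298)
step 3: θ'=3.6298 (straight) → pose (4.0501, -2.4235, 3.6298)

(4.0501, -2.4235, 3.6298)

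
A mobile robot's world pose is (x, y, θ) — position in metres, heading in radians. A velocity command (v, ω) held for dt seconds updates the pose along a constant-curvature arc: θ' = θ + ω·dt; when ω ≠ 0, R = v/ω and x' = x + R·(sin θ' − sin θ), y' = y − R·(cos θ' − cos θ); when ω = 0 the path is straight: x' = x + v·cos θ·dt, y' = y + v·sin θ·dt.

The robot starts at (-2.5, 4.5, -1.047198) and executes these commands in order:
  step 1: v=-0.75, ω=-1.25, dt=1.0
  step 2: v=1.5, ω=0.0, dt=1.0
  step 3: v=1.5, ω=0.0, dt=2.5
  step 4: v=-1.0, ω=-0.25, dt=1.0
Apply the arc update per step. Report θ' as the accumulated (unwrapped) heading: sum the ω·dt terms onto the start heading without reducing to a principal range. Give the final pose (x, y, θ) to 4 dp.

step 1: θ'=-2.2972 (R=0.6000) → pose (-2.4289, 5.1985, -2.2972)
step 2: θ'=-2.2972 (straight) → pose (-3.4252, 4.0772, -2.2972)
step 3: θ'=-2.2972 (straight) → pose (-5.9159, 1.2738, -2.2972)
step 4: θ'=-2.5472 (R=4.0000) → pose (-5.1656, 1.9310, -2.5472)

(-5.1656, 1.9310, -2.5472)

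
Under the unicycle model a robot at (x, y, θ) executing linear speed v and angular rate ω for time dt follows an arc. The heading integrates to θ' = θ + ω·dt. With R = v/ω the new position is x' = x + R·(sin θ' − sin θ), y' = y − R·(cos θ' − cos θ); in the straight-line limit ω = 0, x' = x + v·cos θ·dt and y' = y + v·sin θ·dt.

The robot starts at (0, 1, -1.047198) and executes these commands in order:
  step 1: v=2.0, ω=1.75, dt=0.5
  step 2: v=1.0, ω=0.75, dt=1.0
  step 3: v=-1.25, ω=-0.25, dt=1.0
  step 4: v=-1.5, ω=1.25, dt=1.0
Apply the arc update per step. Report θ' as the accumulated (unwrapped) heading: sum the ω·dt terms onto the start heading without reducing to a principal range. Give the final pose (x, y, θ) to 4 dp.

(-0.1841, -1.0477, 1.5778)

step 1: θ'=-0.1722 (R=1.1429) → pose (0.7939, 0.4455, -0.1722)
step 2: θ'=0.5778 (R=1.3333) → pose (1.7506, 0.6422, 0.5778)
step 3: θ'=0.3278 (R=5.0000) → pose (0.6295, 0.0968, 0.3278)
step 4: θ'=1.5778 (R=-1.2000) → pose (-0.1841, -1.0477, 1.5778)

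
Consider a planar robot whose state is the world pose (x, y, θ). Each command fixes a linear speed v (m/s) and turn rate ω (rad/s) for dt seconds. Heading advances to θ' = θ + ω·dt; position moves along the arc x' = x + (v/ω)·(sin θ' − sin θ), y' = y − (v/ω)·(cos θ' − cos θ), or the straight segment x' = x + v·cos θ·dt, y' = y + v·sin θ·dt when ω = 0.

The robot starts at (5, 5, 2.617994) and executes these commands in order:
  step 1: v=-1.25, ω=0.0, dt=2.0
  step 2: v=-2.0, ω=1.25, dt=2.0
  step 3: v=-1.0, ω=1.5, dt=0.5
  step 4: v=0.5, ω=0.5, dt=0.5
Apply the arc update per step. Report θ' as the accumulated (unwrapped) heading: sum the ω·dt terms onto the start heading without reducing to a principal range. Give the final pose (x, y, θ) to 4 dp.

step 1: θ'=2.6180 (straight) → pose (7.1651, 3.7500, 2.6180)
step 2: θ'=5.1180 (R=-1.6000) → pose (9.4352, 5.7670, 5.1180)
step 3: θ'=5.8680 (R=-0.6667) → pose (9.0916, 6.1139, 5.8680)
step 4: θ'=6.1180 (R=1.0000) → pose (9.3305, 6.0426, 6.1180)

(9.3305, 6.0426, 6.1180)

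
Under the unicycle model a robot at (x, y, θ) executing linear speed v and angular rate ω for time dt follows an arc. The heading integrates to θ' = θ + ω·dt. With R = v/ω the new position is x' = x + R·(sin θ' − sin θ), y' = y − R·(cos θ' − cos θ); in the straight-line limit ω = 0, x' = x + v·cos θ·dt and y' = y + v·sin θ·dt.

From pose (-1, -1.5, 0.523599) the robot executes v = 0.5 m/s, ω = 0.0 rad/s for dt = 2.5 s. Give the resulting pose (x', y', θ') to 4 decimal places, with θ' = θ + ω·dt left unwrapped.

(0.0825, -0.8750, 0.5236)

θ' = 0.5236 + 0.0·2.5 = 0.5236
ω = 0 → straight: x' = -1 + 0.5·cos(0.5236)·2.5 = 0.0825
y' = -1.5 + 0.5·sin(0.5236)·2.5 = -0.8750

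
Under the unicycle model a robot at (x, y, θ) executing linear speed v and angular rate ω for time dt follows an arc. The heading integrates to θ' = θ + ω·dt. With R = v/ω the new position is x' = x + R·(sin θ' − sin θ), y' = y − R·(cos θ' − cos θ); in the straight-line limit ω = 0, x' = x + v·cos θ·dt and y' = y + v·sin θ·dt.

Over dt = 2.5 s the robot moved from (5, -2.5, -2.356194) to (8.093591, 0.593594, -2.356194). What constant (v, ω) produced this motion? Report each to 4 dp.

Δθ = -2.356194 − -2.356194 = 0.000000
ω = Δθ/dt = 0.000000/2.5 = 0.0000
ω = 0 → v = (Δx·cos θ + Δy·sin θ)/dt = -1.7500

v = -1.7500, ω = 0.0000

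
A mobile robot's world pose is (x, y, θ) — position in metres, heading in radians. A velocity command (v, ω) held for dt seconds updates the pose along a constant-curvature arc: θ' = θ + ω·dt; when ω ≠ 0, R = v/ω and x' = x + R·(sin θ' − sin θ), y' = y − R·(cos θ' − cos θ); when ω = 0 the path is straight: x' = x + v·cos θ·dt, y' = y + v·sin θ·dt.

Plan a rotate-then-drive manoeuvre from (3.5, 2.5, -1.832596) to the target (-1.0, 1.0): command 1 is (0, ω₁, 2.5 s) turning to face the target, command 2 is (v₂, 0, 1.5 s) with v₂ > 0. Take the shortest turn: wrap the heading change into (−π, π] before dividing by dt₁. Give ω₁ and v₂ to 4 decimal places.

ω₁ = -0.3949, v₂ = 3.1623

heading to target = atan2(1−2.5, -1−3.5) = -2.8198
Δθ = wrap(-2.8198 − -1.8326) = -0.9872; ω₁ = Δθ/dt₁ = -0.3949
distance = √((-1−3.5)² + (1−2.5)²) = 4.7434; v₂ = distance/dt₂ = 3.1623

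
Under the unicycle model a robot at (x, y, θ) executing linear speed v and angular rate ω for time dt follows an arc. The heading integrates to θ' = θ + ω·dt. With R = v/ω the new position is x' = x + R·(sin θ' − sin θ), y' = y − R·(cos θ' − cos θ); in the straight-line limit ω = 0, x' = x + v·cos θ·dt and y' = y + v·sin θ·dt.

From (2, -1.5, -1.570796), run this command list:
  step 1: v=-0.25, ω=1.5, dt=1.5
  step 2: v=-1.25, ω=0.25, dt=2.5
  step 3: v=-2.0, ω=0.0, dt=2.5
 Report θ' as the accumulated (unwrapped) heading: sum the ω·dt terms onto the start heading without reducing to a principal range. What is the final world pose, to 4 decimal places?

step 1: θ'=0.6792 (R=-0.1667) → pose (1.7286, -1.3703, 0.6792)
step 2: θ'=1.3042 (R=-5.0000) → pose (0.0461, -3.9435, 1.3042)
step 3: θ'=1.3042 (straight) → pose (-1.2711, -8.7668, 1.3042)

(-1.2711, -8.7668, 1.3042)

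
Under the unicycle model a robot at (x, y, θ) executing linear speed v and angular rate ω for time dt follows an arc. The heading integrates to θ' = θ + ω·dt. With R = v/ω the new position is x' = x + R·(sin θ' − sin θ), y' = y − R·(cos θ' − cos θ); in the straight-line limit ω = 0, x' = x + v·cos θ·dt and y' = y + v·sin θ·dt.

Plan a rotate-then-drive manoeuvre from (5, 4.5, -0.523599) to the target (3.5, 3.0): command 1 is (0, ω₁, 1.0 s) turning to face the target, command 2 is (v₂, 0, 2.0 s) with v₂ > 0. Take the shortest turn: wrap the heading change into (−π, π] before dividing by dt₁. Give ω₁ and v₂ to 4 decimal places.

ω₁ = -1.8326, v₂ = 1.0607

heading to target = atan2(3−4.5, 3.5−5) = -2.3562
Δθ = wrap(-2.3562 − -0.5236) = -1.8326; ω₁ = Δθ/dt₁ = -1.8326
distance = √((3.5−5)² + (3−4.5)²) = 2.1213; v₂ = distance/dt₂ = 1.0607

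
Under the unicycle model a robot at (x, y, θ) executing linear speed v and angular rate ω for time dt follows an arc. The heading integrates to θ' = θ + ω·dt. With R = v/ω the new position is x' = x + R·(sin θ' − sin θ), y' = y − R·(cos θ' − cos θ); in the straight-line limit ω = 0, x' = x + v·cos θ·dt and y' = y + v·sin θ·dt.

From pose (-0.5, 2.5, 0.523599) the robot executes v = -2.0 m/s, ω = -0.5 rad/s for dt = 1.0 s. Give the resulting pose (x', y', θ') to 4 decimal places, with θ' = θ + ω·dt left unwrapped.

(-2.4056, 1.9652, 0.0236)

θ' = 0.5236 + -0.5·1.0 = 0.0236
R = v/ω = -2.0/-0.5 = 4.0000
x' = -0.5 + 4.0000·(sin 0.0236 − sin 0.5236) = -2.4056
y' = 2.5 − 4.0000·(cos 0.0236 − cos 0.5236) = 1.9652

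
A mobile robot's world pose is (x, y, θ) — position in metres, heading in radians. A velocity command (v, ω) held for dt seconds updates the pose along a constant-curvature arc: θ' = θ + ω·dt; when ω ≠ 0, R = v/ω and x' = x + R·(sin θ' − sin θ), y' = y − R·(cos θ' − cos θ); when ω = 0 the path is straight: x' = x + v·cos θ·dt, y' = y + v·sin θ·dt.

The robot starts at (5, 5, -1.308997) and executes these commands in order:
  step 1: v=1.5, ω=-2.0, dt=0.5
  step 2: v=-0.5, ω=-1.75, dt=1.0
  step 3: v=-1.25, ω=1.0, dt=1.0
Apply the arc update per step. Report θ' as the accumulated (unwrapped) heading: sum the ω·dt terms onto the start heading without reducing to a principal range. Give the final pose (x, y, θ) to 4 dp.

(6.3642, 3.7967, -3.0590)

step 1: θ'=-2.3090 (R=-0.7500) → pose (4.8303, 4.3012, -2.3090)
step 2: θ'=-4.0590 (R=0.2857) → pose (5.2685, 4.2826, -4.0590)
step 3: θ'=-3.0590 (R=-1.2500) → pose (6.3642, 3.7967, -3.0590)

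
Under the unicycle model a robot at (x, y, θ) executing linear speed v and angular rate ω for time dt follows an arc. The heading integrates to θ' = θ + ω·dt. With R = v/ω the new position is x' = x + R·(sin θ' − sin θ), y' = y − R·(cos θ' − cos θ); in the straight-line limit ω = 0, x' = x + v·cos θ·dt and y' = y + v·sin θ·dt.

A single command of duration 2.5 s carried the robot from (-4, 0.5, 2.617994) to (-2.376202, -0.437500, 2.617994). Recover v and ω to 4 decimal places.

v = -0.7500, ω = 0.0000

Δθ = 2.617994 − 2.617994 = 0.000000
ω = Δθ/dt = 0.000000/2.5 = 0.0000
ω = 0 → v = (Δx·cos θ + Δy·sin θ)/dt = -0.7500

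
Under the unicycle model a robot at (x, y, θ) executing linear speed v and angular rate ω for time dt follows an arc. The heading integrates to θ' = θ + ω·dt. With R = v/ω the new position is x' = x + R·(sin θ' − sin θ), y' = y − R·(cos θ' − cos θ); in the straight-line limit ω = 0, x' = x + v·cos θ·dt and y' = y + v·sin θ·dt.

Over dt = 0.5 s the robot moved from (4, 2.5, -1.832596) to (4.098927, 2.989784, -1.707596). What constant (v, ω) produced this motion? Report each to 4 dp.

v = -1.0000, ω = 0.2500

Δθ = -1.707596 − -1.832596 = 0.125000
ω = Δθ/dt = 0.125000/0.5 = 0.2500
R = −Δy/(cos θ' − cos θ) = -4.0000
v = R·ω = -4.0000·0.2500 = -1.0000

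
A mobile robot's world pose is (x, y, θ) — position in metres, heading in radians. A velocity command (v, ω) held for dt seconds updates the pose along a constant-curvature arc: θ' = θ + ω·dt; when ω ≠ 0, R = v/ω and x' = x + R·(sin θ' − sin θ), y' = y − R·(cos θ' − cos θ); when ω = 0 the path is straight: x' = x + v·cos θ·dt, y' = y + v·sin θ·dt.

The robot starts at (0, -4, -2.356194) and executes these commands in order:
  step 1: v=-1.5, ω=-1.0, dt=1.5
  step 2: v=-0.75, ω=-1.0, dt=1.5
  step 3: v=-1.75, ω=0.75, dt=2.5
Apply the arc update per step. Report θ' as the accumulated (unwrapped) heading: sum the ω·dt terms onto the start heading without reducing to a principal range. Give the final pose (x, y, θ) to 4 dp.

(3.2410, -8.5450, -3.4812)

step 1: θ'=-3.8562 (R=1.5000) → pose (2.0436, -3.9276, -3.8562)
step 2: θ'=-5.3562 (R=0.7500) → pose (2.1520, -4.9443, -5.3562)
step 3: θ'=-3.4812 (R=-2.3333) → pose (3.2410, -8.5450, -3.4812)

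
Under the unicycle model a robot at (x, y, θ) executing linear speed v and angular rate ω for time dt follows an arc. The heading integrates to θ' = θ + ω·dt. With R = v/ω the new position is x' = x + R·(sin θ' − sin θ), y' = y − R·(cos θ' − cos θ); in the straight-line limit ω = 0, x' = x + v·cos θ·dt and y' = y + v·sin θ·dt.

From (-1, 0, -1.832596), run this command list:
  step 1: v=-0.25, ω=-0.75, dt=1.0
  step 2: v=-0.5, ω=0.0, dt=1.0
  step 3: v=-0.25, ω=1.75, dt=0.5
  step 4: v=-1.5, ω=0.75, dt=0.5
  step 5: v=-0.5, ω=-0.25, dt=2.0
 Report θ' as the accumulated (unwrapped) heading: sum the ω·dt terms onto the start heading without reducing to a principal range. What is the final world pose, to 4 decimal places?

(-0.3913, 2.2973, -1.8326)

step 1: θ'=-2.5826 (R=0.3333) → pose (-0.8548, 0.1963, -2.5826)
step 2: θ'=-2.5826 (straight) → pose (-0.4309, 0.4615, -2.5826)
step 3: θ'=-1.7076 (R=-0.1429) → pose (-0.3651, 0.5631, -1.7076)
step 4: θ'=-1.3326 (R=-2.0000) → pose (-0.4029, 1.3078, -1.3326)
step 5: θ'=-1.8326 (R=2.0000) → pose (-0.3913, 2.2973, -1.8326)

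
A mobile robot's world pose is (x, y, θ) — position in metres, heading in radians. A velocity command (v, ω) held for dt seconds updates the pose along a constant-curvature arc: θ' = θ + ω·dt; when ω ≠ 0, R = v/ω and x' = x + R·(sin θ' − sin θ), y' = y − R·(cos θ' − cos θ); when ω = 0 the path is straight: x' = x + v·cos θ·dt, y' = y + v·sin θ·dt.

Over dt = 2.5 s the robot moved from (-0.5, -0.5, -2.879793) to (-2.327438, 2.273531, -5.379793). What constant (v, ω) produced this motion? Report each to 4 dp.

Δθ = -5.379793 − -2.879793 = -2.500000
ω = Δθ/dt = -2.500000/2.5 = -1.0000
R = −Δy/(cos θ' − cos θ) = -1.7500
v = R·ω = -1.7500·-1.0000 = 1.7500

v = 1.7500, ω = -1.0000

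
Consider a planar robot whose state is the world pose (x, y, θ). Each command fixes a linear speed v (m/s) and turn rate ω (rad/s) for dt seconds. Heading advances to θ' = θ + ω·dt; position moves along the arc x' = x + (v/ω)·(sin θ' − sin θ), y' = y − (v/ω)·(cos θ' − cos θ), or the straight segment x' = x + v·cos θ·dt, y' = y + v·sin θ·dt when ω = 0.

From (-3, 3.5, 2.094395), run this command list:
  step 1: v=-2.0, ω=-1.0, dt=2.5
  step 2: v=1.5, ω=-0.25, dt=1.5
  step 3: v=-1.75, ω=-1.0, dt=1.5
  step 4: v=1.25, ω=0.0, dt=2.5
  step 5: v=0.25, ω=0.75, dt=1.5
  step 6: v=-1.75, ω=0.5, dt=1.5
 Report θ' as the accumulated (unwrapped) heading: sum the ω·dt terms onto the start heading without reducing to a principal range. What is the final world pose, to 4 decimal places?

step 1: θ'=-0.4056 (R=2.0000) → pose (-5.5212, 0.6623, -0.4056)
step 2: θ'=-0.7806 (R=-6.0000) → pose (-3.6664, -0.5880, -0.7806)
step 3: θ'=-2.2806 (R=1.7500) → pose (-3.7623, 1.7958, -2.2806)
step 4: θ'=-2.2806 (straight) → pose (-5.7988, -0.5744, -2.2806)
step 5: θ'=-1.1556 (R=0.3333) → pose (-5.8510, -0.9261, -1.1556)
step 6: θ'=-0.4056 (R=-3.5000) → pose (-7.6726, 0.8781, -0.4056)

(-7.6726, 0.8781, -0.4056)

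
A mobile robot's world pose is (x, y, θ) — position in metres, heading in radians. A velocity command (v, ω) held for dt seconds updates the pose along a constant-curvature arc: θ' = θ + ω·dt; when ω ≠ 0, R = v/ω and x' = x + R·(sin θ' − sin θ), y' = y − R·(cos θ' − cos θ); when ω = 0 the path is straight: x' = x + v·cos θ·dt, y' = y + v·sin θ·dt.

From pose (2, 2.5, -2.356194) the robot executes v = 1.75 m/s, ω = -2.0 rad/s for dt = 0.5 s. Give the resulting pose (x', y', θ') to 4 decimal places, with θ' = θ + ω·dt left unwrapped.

θ' = -2.3562 + -2.0·0.5 = -3.3562
R = v/ω = 1.75/-2.0 = -0.8750
x' = 2 + -0.8750·(sin -3.3562 − sin -2.3562) = 1.1949
y' = 2.5 − -0.8750·(cos -3.3562 − cos -2.3562) = 2.2638

(1.1949, 2.2638, -3.3562)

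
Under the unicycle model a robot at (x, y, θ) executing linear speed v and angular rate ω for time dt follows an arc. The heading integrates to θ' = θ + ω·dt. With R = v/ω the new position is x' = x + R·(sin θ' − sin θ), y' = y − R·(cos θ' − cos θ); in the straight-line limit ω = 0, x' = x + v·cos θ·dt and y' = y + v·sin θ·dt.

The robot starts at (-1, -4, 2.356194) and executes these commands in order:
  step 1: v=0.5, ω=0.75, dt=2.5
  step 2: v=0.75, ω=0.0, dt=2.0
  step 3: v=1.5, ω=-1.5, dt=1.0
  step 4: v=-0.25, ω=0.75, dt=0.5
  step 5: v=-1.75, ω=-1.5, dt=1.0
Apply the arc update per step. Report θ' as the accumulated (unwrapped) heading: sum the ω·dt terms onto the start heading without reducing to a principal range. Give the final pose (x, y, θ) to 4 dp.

step 1: θ'=4.2312 (R=0.6667) → pose (-2.0624, -4.1628, 4.2312)
step 2: θ'=4.2312 (straight) → pose (-2.7566, -5.4925, 4.2312)
step 3: θ'=2.7312 (R=-1.0000) → pose (-4.0420, -5.9466, 2.7312)
step 4: θ'=3.1062 (R=-0.3333) → pose (-3.9208, -5.9741, 3.1062)
step 5: θ'=1.6062 (R=1.1667) → pose (-2.7962, -7.0987, 1.6062)

(-2.7962, -7.0987, 1.6062)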